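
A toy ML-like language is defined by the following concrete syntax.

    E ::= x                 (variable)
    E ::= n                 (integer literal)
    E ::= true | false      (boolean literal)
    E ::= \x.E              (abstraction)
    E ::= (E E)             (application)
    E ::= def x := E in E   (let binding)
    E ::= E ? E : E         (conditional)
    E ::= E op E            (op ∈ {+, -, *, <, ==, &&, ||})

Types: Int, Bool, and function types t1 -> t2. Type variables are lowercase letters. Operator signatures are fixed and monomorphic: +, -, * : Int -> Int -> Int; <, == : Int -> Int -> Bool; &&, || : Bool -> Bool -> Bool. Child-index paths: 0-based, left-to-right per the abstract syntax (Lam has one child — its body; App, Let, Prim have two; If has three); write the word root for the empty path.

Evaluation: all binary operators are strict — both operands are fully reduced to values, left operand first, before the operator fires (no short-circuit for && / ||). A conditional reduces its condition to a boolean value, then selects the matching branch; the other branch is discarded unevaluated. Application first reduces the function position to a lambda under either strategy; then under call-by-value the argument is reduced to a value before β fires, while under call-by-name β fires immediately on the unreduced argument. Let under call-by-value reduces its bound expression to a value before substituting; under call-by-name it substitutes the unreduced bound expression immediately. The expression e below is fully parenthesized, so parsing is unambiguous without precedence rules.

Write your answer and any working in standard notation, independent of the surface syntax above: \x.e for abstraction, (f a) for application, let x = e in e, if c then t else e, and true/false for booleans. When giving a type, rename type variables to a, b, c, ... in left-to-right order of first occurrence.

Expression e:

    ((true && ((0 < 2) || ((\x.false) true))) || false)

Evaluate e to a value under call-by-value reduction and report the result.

Answer: true

Working:
step 0: ((true && ((0 < 2) || ((\x.false) true))) || false)
step 1: [delta@0.1.0] ((true && (true || ((\x.false) true))) || false)
step 2: [beta@0.1.1] ((true && (true || false)) || false)
step 3: [delta@0.1] ((true && true) || false)
step 4: [delta@0] (true || false)
step 5: [delta@root] true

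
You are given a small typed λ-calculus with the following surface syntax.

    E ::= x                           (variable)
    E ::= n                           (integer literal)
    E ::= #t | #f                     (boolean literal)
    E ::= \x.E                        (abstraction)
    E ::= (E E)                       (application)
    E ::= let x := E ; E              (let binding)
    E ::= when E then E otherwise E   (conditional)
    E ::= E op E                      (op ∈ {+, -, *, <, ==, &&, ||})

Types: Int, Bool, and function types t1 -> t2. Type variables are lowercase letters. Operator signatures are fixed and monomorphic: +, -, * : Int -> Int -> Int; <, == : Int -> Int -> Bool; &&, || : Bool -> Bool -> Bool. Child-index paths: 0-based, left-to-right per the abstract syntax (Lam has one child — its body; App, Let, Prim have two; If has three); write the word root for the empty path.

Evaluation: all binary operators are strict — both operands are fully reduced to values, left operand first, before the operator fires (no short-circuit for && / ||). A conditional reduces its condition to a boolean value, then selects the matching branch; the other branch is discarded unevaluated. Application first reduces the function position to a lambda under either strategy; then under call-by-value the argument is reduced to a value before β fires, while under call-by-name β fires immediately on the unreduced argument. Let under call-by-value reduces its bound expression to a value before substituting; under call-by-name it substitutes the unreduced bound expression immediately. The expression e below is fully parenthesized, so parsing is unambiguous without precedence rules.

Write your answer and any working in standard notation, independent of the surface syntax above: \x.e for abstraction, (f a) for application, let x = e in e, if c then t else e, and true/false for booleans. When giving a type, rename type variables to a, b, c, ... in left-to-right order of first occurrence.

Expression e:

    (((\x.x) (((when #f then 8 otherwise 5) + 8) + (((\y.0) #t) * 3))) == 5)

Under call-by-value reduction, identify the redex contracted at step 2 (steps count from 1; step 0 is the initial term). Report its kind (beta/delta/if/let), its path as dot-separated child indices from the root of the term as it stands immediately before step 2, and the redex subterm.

Working:
step 0: (((\x.x) (((if false then 8 else 5) + 8) + (((\y.0) true) * 3))) == 5)
step 1: [if@0.1.0.0] (((\x.x) ((5 + 8) + (((\y.0) true) * 3))) == 5)
step 2: [delta@0.1.0] (((\x.x) (13 + (((\y.0) true) * 3))) == 5)

Answer: delta at 0.1.0 : (5 + 8)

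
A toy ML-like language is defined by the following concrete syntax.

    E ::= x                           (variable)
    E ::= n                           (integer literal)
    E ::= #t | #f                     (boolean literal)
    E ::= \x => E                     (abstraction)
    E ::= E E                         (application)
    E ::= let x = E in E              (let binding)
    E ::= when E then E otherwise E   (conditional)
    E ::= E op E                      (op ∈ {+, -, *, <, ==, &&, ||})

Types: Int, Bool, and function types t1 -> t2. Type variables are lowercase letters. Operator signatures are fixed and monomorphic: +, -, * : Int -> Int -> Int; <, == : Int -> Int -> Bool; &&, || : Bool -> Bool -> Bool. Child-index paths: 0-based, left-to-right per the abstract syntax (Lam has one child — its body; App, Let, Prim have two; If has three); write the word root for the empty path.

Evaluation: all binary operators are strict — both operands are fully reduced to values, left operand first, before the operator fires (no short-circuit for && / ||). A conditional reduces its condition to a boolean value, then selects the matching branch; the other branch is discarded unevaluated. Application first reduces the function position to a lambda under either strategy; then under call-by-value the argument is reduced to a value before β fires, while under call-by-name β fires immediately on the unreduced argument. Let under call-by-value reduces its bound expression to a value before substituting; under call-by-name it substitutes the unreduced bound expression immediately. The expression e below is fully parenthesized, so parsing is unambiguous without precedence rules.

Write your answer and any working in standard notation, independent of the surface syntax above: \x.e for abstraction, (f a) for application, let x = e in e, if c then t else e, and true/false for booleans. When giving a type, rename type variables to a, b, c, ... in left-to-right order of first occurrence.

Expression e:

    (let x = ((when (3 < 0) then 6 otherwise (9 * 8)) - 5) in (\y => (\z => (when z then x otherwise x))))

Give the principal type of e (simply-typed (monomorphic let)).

Derivation:
  unify Int ~ Int
  unify Int ~ Int
  unify Bool ~ Bool
  unify Int ~ Int
  unify Int ~ Int
  unify Int ~ Int
  unify Int ~ Int
  unify Int ~ Int
let x : Int
z : b
  unify b ~ Bool
x : Int
x : Int
  unify Int ~ Int
\z._ : Bool -> Int
\y._ : a -> Bool -> Int

Answer: a -> Bool -> Int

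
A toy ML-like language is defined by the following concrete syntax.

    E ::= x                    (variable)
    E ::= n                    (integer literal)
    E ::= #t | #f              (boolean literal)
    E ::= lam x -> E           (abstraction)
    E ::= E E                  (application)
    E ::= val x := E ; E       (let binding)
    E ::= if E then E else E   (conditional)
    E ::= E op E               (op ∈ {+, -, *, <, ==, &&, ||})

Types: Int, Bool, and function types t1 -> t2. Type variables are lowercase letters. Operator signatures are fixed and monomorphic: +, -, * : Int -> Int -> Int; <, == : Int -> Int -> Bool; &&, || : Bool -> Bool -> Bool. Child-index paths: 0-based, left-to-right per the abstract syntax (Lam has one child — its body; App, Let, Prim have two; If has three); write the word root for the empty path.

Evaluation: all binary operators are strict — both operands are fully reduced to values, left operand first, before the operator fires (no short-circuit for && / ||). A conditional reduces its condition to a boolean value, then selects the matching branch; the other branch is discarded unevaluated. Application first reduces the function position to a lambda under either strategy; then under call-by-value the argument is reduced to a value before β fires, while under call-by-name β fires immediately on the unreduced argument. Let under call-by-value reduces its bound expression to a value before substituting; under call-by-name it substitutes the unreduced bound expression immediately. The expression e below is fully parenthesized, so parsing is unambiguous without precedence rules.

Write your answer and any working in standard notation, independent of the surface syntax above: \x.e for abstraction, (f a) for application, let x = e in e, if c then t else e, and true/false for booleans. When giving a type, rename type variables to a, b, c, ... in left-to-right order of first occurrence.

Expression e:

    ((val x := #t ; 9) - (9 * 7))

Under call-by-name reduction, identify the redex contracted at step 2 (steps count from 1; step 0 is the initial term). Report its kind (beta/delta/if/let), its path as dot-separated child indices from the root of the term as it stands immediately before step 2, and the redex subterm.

Derivation:
step 0: ((let x = true in 9) - (9 * 7))
step 1: [let@0] (9 - (9 * 7))
step 2: [delta@1] (9 - 63)

Answer: delta at 1 : (9 * 7)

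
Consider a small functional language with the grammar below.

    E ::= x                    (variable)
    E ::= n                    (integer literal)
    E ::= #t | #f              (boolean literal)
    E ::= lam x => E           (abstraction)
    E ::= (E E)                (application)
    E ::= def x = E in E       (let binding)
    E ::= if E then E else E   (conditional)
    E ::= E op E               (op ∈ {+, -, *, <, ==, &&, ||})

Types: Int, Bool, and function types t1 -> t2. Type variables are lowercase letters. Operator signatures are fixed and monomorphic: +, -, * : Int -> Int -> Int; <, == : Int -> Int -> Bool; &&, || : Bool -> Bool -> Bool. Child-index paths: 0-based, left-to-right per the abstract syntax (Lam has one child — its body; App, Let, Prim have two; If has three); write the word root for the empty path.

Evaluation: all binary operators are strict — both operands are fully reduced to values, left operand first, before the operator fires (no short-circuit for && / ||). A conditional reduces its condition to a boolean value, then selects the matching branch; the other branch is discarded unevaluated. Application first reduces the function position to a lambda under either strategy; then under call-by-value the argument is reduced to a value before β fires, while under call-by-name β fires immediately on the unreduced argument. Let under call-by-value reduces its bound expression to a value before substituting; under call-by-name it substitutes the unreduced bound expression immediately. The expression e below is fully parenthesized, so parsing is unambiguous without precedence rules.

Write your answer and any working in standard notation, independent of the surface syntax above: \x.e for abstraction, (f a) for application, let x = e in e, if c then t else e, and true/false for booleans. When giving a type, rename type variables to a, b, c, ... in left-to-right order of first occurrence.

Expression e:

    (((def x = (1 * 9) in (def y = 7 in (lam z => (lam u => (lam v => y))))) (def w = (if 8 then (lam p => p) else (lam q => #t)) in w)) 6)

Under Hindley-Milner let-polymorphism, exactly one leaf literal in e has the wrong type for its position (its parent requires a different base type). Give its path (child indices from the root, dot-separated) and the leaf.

Answer: 0.1.0.0 : 8

Trace:
  unify Int ~ Int
  unify Int ~ Int
let x : Int
let y : Int
y : Int
\v._ : c -> Int
\u._ : b -> c -> Int
\z._ : a -> b -> c -> Int
  unify Int ~ Bool
  FAIL: mismatch Int ~ Bool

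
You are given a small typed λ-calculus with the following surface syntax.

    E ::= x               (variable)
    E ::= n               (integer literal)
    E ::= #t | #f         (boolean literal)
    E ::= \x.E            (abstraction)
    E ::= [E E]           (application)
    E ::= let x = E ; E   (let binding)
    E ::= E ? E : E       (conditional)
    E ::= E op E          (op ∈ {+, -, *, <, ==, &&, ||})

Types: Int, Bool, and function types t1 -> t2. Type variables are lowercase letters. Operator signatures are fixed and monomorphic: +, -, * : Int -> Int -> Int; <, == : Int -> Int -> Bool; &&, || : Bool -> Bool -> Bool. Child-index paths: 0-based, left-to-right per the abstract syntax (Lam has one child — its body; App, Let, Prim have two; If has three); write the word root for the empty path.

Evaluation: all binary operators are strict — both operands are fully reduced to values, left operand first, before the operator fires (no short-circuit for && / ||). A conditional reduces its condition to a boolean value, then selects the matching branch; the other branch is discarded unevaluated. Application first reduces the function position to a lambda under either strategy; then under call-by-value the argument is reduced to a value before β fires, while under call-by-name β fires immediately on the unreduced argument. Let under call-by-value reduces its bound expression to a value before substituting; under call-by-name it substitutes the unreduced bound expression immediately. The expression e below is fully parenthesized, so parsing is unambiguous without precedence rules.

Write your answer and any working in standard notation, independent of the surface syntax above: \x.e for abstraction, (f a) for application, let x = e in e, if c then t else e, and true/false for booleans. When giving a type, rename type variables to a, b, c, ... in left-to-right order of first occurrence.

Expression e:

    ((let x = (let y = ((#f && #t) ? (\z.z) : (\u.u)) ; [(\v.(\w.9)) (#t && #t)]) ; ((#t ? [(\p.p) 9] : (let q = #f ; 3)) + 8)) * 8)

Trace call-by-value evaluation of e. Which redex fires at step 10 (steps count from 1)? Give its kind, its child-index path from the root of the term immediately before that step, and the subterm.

Answer: delta at root : (17 * 8)

Trace:
step 0: ((let x = (let y = (if (false && true) then (\z.z) else (\u.u)) in ((\v.(\w.9)) (true && true))) in ((if true then ((\p.p) 9) else (let q = false in 3)) + 8)) * 8)
step 1: [delta@0.0.0.0] ((let x = (let y = (if false then (\z.z) else (\u.u)) in ((\v.(\w.9)) (true && true))) in ((if true then ((\p.p) 9) else (let q = false in 3)) + 8)) * 8)
step 2: [if@0.0.0] ((let x = (let y = (\u.u) in ((\v.(\w.9)) (true && true))) in ((if true then ((\p.p) 9) else (let q = false in 3)) + 8)) * 8)
step 3: [let@0.0] ((let x = ((\v.(\w.9)) (true && true)) in ((if true then ((\p.p) 9) else (let q = false in 3)) + 8)) * 8)
step 4: [delta@0.0.1] ((let x = ((\v.(\w.9)) true) in ((if true then ((\p.p) 9) else (let q = false in 3)) + 8)) * 8)
step 5: [beta@0.0] ((let x = (\w.9) in ((if true then ((\p.p) 9) else (let q = false in 3)) + 8)) * 8)
step 6: [let@0] (((if true then ((\p.p) 9) else (let q = false in 3)) + 8) * 8)
step 7: [if@0.0] ((((\p.p) 9) + 8) * 8)
step 8: [beta@0.0] ((9 + 8) * 8)
step 9: [delta@0] (17 * 8)
step 10: [delta@root] 136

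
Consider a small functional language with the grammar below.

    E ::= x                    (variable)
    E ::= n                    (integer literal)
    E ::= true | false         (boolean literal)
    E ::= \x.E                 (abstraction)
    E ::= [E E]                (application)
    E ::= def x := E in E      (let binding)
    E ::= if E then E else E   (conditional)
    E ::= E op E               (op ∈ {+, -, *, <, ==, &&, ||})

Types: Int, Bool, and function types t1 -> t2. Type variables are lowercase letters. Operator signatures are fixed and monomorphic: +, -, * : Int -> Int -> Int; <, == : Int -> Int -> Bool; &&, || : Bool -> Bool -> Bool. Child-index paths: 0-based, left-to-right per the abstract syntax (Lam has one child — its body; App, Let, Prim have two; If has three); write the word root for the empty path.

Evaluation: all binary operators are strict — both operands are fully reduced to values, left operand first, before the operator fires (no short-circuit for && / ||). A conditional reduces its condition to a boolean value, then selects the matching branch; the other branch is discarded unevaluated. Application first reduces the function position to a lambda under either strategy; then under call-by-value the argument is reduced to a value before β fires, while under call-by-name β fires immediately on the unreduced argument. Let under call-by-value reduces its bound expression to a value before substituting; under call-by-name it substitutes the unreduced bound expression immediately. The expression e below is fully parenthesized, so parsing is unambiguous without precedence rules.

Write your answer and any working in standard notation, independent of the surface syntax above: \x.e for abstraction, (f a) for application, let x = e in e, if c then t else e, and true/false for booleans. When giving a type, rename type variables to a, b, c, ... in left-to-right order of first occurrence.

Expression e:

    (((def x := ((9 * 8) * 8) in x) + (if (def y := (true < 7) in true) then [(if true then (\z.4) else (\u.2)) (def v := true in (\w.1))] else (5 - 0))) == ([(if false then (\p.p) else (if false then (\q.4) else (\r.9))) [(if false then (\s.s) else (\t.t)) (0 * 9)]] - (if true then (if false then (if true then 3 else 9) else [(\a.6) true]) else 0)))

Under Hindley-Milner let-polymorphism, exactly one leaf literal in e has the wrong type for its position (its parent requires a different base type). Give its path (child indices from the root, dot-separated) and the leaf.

Derivation:
  unify Int ~ Int
  unify Int ~ Int
  unify Int ~ Int
  unify Int ~ Int
let x : Int
x : Int
  unify Int ~ Int
  unify Bool ~ Int
  FAIL: mismatch Bool ~ Int

Answer: 0.1.0.0.0 : true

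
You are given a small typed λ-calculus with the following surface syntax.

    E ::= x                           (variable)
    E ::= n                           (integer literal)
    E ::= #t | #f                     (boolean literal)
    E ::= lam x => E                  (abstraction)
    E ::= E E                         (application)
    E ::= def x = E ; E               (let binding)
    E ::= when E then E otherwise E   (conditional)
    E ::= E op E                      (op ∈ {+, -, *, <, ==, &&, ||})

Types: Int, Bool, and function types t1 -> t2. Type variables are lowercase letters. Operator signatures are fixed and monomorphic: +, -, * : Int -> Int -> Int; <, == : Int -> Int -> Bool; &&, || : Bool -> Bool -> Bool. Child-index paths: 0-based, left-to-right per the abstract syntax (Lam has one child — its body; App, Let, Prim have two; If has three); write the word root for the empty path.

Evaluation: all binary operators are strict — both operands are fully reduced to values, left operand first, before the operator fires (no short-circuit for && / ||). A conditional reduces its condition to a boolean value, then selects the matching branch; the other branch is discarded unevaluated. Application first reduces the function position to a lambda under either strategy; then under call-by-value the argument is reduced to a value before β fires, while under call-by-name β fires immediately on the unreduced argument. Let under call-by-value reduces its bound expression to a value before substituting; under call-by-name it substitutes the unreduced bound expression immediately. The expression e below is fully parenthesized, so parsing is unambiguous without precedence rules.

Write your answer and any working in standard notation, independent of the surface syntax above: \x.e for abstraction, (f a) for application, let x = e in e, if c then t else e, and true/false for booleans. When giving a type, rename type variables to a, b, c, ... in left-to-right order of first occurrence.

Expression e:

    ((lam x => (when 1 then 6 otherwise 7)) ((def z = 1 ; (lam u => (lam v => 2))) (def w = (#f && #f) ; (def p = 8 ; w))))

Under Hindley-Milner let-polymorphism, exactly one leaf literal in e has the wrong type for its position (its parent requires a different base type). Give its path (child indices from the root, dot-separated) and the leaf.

Derivation:
  unify Int ~ Bool
  FAIL: mismatch Int ~ Bool

Answer: 0.0.0 : 1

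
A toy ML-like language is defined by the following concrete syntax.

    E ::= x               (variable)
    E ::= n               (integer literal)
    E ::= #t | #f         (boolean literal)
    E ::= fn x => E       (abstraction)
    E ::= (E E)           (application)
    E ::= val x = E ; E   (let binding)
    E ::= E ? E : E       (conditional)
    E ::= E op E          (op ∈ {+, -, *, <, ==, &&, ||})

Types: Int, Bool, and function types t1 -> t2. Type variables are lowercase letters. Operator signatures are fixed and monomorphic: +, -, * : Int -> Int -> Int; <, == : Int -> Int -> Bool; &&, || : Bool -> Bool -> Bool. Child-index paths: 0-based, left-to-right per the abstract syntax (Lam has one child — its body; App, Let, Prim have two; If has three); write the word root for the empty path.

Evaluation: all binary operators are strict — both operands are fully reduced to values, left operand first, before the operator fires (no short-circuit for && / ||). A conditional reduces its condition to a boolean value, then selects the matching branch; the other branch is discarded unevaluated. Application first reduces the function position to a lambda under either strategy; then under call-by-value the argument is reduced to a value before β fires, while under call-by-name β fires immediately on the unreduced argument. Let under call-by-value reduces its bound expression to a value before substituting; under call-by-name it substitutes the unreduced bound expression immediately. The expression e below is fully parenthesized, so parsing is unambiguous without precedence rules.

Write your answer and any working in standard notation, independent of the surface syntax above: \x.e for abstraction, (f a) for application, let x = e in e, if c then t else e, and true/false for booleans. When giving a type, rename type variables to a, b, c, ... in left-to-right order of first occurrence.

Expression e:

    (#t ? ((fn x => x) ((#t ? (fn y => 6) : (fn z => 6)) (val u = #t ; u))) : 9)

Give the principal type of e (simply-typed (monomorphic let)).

Answer: Int

Derivation:
  unify Bool ~ Bool
x : a
\x._ : a -> a
  unify Bool ~ Bool
\y._ : b -> Int
\z._ : c -> Int
  unify b -> Int ~ c -> Int
  unify b ~ c
  unify Int ~ Int
let u : Bool
u : Bool
  unify c -> Int ~ Bool -> d
  unify c ~ Bool
  unify Int ~ d
_ _ : Int
  unify a -> a ~ Int -> e
  unify a ~ Int
  unify Int ~ e
_ _ : Int
  unify Int ~ Int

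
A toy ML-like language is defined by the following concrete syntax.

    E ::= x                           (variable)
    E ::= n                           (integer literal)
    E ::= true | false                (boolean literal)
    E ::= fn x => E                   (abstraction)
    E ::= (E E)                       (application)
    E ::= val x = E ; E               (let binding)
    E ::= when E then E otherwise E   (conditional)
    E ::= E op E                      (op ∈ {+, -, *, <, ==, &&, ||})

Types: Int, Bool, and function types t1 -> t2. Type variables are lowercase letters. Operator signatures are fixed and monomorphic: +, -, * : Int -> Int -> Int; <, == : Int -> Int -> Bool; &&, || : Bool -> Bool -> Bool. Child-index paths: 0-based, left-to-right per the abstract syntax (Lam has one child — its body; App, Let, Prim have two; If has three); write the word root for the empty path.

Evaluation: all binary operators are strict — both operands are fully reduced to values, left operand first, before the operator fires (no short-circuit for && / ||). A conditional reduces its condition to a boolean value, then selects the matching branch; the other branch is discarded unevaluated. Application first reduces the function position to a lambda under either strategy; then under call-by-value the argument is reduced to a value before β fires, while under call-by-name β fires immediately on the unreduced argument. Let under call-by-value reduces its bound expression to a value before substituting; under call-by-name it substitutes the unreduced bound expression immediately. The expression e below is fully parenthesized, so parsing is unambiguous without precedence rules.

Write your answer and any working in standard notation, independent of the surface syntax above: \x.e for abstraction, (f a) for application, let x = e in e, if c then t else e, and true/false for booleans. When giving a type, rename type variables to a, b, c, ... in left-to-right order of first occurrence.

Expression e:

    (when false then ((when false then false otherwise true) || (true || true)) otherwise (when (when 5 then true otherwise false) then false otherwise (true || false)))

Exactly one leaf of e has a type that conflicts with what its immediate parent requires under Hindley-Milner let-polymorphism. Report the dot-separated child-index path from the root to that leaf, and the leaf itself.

Derivation:
  unify Bool ~ Bool
  unify Bool ~ Bool
  unify Bool ~ Bool
  unify Bool ~ Bool
  unify Bool ~ Bool
  unify Bool ~ Bool
  unify Bool ~ Bool
  unify Int ~ Bool
  FAIL: mismatch Int ~ Bool

Answer: 2.0.0 : 5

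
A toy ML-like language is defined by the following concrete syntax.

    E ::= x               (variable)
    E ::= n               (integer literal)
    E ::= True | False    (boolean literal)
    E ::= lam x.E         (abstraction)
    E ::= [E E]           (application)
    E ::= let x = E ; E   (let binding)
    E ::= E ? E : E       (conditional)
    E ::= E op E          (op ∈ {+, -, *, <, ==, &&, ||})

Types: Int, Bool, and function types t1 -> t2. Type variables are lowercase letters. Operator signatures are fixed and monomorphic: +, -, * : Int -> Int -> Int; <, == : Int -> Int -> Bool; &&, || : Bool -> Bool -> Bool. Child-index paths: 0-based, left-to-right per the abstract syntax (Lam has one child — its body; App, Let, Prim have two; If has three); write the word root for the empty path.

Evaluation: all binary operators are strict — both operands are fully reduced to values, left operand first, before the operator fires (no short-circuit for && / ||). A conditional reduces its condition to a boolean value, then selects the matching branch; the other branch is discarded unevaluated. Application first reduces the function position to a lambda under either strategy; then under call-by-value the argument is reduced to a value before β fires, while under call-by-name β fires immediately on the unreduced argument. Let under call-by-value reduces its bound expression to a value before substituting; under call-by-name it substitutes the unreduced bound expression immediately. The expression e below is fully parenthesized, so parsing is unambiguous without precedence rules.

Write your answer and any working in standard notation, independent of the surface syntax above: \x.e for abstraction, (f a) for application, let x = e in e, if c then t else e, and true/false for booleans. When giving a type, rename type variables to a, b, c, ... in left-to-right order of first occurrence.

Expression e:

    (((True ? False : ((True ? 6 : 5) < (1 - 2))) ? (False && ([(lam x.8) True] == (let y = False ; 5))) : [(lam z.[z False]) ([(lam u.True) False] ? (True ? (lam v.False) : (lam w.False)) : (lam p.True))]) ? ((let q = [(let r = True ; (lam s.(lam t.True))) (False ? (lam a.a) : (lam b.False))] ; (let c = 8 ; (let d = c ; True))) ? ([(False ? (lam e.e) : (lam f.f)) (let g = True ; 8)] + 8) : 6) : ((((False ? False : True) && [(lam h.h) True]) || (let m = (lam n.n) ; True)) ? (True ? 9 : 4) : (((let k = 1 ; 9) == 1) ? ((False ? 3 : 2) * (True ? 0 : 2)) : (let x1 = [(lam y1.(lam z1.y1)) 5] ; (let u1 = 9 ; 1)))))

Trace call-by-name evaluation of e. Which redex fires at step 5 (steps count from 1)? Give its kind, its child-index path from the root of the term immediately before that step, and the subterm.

Trace:
step 0: (if (if (if true then false else ((if true then 6 else 5) < (1 - 2))) then (false && (((\x.8) true) == (let y = false in 5))) else ((\z.(z false)) (if ((\u.true) false) then (if true then (\v.false) else (\w.false)) else (\p.true)))) then (if (let q = ((let r = true in (\s.(\t.true))) (if false then (\a.a) else (\b.false))) in (let c = 8 in (let d = c in true))) then (((if false then (\e.e) else (\f.f)) (let g = true in 8)) + 8) else 6) else (if (((if false then false else true) && ((\h.h) true)) || (let m = (\n.n) in true)) then (if true then 9 else 4) else (if ((let k = 1 in 9) == 1) then ((if false then 3 else 2) * (if true then 0 else 2)) else (let x1 = ((\y1.(\z1.y1)) 5) in (let u1 = 9 in 1)))))
step 1: [if@0.0] (if (if false then (false && (((\x.8) true) == (let y = false in 5))) else ((\z.(z false)) (if ((\u.true) false) then (if true then (\v.false) else (\w.false)) else (\p.true)))) then (if (let q = ((let r = true in (\s.(\t.true))) (if false then (\a.a) else (\b.false))) in (let c = 8 in (let d = c in true))) then (((if false then (\e.e) else (\f.f)) (let g = true in 8)) + 8) else 6) else (if (((if false then false else true) && ((\h.h) true)) || (let m = (\n.n) in true)) then (if true then 9 else 4) else (if ((let k = 1 in 9) == 1) then ((if false then 3 else 2) * (if true then 0 else 2)) else (let x1 = ((\y1.(\z1.y1)) 5) in (let u1 = 9 in 1)))))
step 2: [if@0] (if ((\z.(z false)) (if ((\u.true) false) then (if true then (\v.false) else (\w.false)) else (\p.true))) then (if (let q = ((let r = true in (\s.(\t.true))) (if false then (\a.a) else (\b.false))) in (let c = 8 in (let d = c in true))) then (((if false then (\e.e) else (\f.f)) (let g = true in 8)) + 8) else 6) else (if (((if false then false else true) && ((\h.h) true)) || (let m = (\n.n) in true)) then (if true then 9 else 4) else (if ((let k = 1 in 9) == 1) then ((if false then 3 else 2) * (if true then 0 else 2)) else (let x1 = ((\y1.(\z1.y1)) 5) in (let u1 = 9 in 1)))))
step 3: [beta@0] (if ((if ((\u.true) false) then (if true then (\v.false) else (\w.false)) else (\p.true)) false) then (if (let q = ((let r = true in (\s.(\t.true))) (if false then (\a.a) else (\b.false))) in (let c = 8 in (let d = c in true))) then (((if false then (\e.e) else (\f.f)) (let g = true in 8)) + 8) else 6) else (if (((if false then false else true) && ((\h.h) true)) || (let m = (\n.n) in true)) then (if true then 9 else 4) else (if ((let k = 1 in 9) == 1) then ((if false then 3 else 2) * (if true then 0 else 2)) else (let x1 = ((\y1.(\z1.y1)) 5) in (let u1 = 9 in 1)))))
step 4: [beta@0.0.0] (if ((if true then (if true then (\v.false) else (\w.false)) else (\p.true)) false) then (if (let q = ((let r = true in (\s.(\t.true))) (if false then (\a.a) else (\b.false))) in (let c = 8 in (let d = c in true))) then (((if false then (\e.e) else (\f.f)) (let g = true in 8)) + 8) else 6) else (if (((if false then false else true) && ((\h.h) true)) || (let m = (\n.n) in true)) then (if true then 9 else 4) else (if ((let k = 1 in 9) == 1) then ((if false then 3 else 2) * (if true then 0 else 2)) else (let x1 = ((\y1.(\z1.y1)) 5) in (let u1 = 9 in 1)))))
step 5: [if@0.0] (if ((if true then (\v.false) else (\w.false)) false) then (if (let q = ((let r = true in (\s.(\t.true))) (if false then (\a.a) else (\b.false))) in (let c = 8 in (let d = c in true))) then (((if false then (\e.e) else (\f.f)) (let g = true in 8)) + 8) else 6) else (if (((if false then false else true) && ((\h.h) true)) || (let m = (\n.n) in true)) then (if true then 9 else 4) else (if ((let k = 1 in 9) == 1) then ((if false then 3 else 2) * (if true then 0 else 2)) else (let x1 = ((\y1.(\z1.y1)) 5) in (let u1 = 9 in 1)))))

Answer: if at 0.0 : (if true then (if true then (\v.false) else (\w.false)) else (\p.true))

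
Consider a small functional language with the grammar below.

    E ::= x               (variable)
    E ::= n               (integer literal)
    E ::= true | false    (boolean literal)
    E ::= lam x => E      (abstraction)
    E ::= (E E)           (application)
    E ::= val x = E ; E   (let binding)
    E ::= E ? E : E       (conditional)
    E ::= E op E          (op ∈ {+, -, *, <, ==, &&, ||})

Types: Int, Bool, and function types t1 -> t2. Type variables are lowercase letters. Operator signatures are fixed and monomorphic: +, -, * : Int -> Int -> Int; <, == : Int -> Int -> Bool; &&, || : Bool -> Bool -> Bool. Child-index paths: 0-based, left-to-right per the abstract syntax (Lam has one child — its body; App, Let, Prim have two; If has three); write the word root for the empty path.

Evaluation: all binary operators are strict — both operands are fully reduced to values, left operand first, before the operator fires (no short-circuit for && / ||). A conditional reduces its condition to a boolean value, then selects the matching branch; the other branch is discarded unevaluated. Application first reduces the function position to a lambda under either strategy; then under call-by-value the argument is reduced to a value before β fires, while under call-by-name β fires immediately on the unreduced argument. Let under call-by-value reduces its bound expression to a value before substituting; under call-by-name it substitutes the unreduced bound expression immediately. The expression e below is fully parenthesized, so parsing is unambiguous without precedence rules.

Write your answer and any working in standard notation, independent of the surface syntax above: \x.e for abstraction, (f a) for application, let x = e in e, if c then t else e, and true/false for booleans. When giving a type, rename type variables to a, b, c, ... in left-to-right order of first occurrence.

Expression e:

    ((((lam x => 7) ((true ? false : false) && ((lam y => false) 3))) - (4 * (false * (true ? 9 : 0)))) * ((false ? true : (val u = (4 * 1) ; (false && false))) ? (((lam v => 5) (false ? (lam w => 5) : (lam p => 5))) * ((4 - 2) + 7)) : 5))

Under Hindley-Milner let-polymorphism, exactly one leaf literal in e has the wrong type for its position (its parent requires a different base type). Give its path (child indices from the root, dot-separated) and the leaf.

Trace:
\x._ : a -> Int
  unify Bool ~ Bool
  unify Bool ~ Bool
  unify Bool ~ Bool
\y._ : b -> Bool
  unify b -> Bool ~ Int -> c
  unify b ~ Int
  unify Bool ~ c
_ _ : Bool
  unify Bool ~ Bool
  unify a -> Int ~ Bool -> d
  unify a ~ Bool
  unify Int ~ d
_ _ : Int
  unify Int ~ Int
  unify Int ~ Int
  unify Bool ~ Int
  FAIL: mismatch Bool ~ Int

Answer: 0.1.1.0 : false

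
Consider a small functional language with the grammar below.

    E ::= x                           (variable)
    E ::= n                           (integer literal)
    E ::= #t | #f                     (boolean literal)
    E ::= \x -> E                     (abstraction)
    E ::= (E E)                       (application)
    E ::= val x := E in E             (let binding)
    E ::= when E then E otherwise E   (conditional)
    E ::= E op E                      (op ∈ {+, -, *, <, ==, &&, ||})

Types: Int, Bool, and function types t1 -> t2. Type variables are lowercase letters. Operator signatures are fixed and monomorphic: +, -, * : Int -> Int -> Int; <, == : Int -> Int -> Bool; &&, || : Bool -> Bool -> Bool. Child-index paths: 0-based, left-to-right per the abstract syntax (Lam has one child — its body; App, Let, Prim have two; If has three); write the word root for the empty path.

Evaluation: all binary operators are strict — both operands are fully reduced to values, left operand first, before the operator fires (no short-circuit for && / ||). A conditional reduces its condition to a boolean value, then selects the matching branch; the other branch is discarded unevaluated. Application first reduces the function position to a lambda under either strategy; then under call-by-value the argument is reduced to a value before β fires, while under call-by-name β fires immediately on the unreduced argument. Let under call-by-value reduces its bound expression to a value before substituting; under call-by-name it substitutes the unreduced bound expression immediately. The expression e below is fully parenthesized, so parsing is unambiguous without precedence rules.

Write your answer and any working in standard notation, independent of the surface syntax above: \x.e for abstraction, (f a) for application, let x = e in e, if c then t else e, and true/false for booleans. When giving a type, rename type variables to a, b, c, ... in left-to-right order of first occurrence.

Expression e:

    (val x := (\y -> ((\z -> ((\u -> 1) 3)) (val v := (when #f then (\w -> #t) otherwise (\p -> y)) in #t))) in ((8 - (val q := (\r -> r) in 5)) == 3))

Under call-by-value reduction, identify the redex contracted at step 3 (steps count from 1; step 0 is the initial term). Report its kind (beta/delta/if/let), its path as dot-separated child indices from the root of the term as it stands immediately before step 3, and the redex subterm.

Working:
step 0: (let x = (\y.((\z.((\u.1) 3)) (let v = (if false then (\w.true) else (\p.y)) in true))) in ((8 - (let q = (\r.r) in 5)) == 3))
step 1: [let@root] ((8 - (let q = (\r.r) in 5)) == 3)
step 2: [let@0.1] ((8 - 5) == 3)
step 3: [delta@0] (3 == 3)

Answer: delta at 0 : (8 - 5)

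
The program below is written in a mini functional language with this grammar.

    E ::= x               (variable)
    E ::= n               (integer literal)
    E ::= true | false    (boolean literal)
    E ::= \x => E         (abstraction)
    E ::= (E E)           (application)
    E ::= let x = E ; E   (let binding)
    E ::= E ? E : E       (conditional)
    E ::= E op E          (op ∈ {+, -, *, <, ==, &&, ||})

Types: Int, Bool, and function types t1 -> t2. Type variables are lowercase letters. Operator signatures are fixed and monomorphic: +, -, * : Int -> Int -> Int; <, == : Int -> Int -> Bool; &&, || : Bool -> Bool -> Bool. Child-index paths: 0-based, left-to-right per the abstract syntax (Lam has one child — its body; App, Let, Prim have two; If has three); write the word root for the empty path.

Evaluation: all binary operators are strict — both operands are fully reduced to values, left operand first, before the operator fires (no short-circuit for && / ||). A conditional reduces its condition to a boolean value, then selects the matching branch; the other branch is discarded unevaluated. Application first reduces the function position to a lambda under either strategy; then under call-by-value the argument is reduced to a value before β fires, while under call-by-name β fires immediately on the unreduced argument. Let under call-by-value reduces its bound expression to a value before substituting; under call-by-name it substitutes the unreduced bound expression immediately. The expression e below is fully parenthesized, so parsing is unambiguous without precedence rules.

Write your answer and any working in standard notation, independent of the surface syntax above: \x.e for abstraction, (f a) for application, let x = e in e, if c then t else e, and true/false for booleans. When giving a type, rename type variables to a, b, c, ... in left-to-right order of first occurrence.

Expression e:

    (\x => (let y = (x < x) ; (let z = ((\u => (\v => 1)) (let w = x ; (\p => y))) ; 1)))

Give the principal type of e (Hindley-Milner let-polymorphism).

Answer: Int -> Int

Trace:
x : a
  unify a ~ Int
x : Int
  unify Int ~ Int
let y : Bool
\v._ : c -> Int
\u._ : b -> c -> Int
x : Int
let w : Int
y : Bool
\p._ : d -> Bool
  unify b -> c -> Int ~ (d -> Bool) -> e
  unify b ~ d -> Bool
  unify c -> Int ~ e
_ _ : c -> Int
let z : forall. c -> Int
\x._ : Int -> Int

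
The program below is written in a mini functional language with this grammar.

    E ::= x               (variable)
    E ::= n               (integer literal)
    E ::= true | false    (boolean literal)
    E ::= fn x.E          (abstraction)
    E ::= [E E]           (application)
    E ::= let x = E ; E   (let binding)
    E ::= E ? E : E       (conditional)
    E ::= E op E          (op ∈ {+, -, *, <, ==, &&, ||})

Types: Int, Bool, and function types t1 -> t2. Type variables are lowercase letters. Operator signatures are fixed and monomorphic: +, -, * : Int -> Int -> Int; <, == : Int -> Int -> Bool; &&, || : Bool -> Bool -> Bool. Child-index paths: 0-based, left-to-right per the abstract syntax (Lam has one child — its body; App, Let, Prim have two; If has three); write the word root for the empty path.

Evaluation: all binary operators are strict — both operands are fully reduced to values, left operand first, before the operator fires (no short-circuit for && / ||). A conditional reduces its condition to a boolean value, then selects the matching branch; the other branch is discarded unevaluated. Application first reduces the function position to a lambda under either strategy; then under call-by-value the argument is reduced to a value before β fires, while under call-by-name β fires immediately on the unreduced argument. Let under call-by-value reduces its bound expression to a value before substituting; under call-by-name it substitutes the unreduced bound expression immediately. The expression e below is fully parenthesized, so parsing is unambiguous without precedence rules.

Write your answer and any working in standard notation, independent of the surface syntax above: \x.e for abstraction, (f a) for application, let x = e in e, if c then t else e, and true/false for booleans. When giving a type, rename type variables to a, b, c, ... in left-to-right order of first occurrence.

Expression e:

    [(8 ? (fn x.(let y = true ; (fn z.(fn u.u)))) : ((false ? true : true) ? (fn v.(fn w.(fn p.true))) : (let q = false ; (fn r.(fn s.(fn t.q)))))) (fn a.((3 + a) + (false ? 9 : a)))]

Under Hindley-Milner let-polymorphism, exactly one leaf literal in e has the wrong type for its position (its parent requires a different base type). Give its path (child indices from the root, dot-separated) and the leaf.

Answer: 0.0 : 8

Working:
  unify Int ~ Bool
  FAIL: mismatch Int ~ Bool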